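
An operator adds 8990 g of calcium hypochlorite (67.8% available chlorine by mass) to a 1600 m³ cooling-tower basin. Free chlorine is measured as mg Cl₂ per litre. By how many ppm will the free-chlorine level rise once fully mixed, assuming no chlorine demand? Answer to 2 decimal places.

3.81 ppm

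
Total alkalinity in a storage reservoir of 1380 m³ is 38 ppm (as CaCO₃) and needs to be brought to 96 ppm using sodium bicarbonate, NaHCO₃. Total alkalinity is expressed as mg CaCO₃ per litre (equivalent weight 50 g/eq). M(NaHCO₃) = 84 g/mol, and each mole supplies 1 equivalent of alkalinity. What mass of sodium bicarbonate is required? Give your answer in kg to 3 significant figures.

134 kg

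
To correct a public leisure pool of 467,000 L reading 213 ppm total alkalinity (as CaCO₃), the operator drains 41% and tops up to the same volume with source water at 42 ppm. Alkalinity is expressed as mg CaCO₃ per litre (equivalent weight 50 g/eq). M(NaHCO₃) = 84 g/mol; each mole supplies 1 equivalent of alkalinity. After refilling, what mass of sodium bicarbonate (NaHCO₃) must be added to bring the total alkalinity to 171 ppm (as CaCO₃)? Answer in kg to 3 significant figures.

After draining 41% and refilling: 213 × 0.59 + 42 × 0.41 = 142.89 ppm.
Deficit to target: 171 − 142.89 = 28.11 mg/L.
As CaCO₃: 28.11 mg/L × 467,000 L = 13,130 g; ÷ 50 g/eq ÷ 1 = 262.5 mol NaHCO₃.
Mass: 262.5 × 84 = 22,050 g.

22.1 kg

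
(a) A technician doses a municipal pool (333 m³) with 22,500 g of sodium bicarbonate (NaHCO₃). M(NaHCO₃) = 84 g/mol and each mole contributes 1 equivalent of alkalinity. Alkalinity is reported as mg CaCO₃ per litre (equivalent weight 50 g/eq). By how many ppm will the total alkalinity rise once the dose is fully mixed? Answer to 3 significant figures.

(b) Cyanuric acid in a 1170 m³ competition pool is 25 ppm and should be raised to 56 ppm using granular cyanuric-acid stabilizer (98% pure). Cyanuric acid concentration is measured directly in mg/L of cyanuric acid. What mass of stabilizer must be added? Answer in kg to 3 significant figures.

(a) Volume: 333 m³ = 333,000 L.
(a) Moles of NaHCO₃: 22,500 g ÷ 84 g/mol = 267.9 mol → 267.9 eq of alkalinity.
(a) As CaCO₃: 267.9 eq × 50 g/eq = 13,390 g.
(a) Rise: 13,390 g / 333,000 L × 1000 = 40.22 mg/L.

(b) Volume: 1170 m³ = 1,170,000 L.
(b) CYA to add: (56 − 25) = 31 mg/L × 1,170,000 L = 36,270 g cyanuric acid.
(b) At 98% purity: 36,270 / 0.98 = 37,010 g product.

(a) 40.2 ppm; (b) 37.0 kg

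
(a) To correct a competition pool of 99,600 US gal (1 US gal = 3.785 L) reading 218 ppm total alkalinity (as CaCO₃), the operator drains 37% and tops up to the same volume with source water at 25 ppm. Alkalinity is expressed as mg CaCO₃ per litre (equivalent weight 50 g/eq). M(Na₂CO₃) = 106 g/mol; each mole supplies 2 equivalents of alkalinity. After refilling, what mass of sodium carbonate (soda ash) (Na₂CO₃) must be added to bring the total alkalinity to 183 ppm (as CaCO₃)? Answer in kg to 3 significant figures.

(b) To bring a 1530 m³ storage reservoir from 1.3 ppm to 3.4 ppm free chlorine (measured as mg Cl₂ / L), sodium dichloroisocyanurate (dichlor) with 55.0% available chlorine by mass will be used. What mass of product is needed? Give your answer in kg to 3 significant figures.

(a) Volume: 99,600 US gal × 3.785 L/gal = 376,986 L.
(a) After draining 37% and refilling: 218 × 0.63 + 25 × 0.37 = 146.59 ppm.
(a) Deficit to target: 183 − 146.59 = 36.41 mg/L.
(a) As CaCO₃: 36.41 mg/L × 376,986 L = 13,730 g; ÷ 50 g/eq ÷ 2 = 137.3 mol Na₂CO₃.
(a) Mass: 137.3 × 106 = 14,550 g.

(b) Volume: 1530 m³ = 1,530,000 L.
(b) Chlorine deficit: 3.4 − 1.3 = 2.1 ppm = 2.1 mg/L as Cl₂.
(b) Cl₂ equivalent needed: 2.1 mg/L × 1,530,000 L = 3,213,000 mg = 3213 g.
(b) Product at 55.0% available chlorine: 3213 / 0.55 = 5842 g.

(a) 14.5 kg; (b) 5.84 kg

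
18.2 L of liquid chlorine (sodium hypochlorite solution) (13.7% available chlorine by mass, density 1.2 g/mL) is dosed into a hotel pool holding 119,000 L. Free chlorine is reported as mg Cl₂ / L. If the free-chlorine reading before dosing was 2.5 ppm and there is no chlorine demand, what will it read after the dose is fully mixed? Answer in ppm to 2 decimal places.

Mass of solution: 18.2 L × 1000 mL/L × 1.2 g/mL = 21,840 g.
Available chlorine delivered: 21,840 g × 0.137 = 2992 g as Cl₂.
Concentration rise: 2992 g / 119,000 L = 25.14 mg/L = 25.14 ppm.
Final FC: 2.5 + 25.14 = 27.64 ppm.

27.64 ppm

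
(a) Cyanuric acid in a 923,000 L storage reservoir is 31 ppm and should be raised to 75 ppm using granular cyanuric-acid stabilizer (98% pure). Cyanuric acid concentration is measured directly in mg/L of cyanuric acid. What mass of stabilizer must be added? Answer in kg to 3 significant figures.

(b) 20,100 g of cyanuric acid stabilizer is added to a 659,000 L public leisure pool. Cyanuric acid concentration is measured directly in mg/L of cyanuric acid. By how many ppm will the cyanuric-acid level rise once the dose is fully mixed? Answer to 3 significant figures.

(a) 41.4 kg; (b) 30.5 ppm

(a) CYA to add: (75 − 31) = 44 mg/L × 923,000 L = 40,610 g cyanuric acid.
(a) At 98% purity: 40,610 / 0.98 = 41,440 g product.

(b) Rise: 20,100 g / 659,000 L × 1000 = 30.5 mg/L.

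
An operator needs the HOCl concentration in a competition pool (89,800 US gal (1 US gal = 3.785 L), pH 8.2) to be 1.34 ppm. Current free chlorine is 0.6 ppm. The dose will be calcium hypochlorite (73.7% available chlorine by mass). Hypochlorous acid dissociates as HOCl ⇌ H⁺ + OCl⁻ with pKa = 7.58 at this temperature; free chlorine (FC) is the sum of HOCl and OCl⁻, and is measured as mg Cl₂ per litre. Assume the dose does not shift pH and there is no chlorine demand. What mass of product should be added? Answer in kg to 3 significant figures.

2.92 kg

Volume: 89,800 US gal × 3.785 L/gal = 339,893 L.
[OCl⁻]/[HOCl] = 10^(pH − pKa) = 10^(8.2 − 7.58) = 4.169; fraction as HOCl = 1/(1 + 4.169) = 0.1935.
Free chlorine required for 1.34 ppm HOCl: 1.34 / 0.1935 = 6.926 ppm.
FC to add: 6.926 − 0.6 = 6.326 mg/L as Cl₂.
Cl₂ equivalent: 6.326 mg/L × 339,893 L = 2150 g.
Product at 73.7% available Cl: 2150 / 0.737 = 2917 g.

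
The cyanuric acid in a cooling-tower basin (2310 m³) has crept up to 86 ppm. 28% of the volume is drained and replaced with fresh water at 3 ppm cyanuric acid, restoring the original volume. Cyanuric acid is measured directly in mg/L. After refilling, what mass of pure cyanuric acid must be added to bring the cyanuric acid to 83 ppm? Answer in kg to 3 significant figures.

Volume: 2310 m³ = 2,310,000 L.
After draining 28% and refilling: 86 × 0.72 + 3 × 0.28 = 62.76 ppm.
Deficit to target: 83 − 62.76 = 20.24 mg/L.
Mass: 20.24 mg/L × 2,310,000 L = 46,750 g cyanuric acid.

46.8 kg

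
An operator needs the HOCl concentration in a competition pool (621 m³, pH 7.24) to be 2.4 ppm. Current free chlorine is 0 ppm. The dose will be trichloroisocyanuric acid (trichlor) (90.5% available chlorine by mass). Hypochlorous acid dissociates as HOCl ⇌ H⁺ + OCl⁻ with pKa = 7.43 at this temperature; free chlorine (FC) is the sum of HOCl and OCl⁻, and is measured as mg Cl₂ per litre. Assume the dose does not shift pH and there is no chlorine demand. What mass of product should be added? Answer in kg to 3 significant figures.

Volume: 621 m³ = 621,000 L.
[OCl⁻]/[HOCl] = 10^(pH − pKa) = 10^(7.24 − 7.43) = 0.6457; fraction as HOCl = 1/(1 + 0.6457) = 0.6077.
Free chlorine required for 2.4 ppm HOCl: 2.4 / 0.6077 = 3.95 ppm.
FC to add: 3.95 − 0 = 3.95 mg/L as Cl₂.
Cl₂ equivalent: 3.95 mg/L × 621,000 L = 2453 g.
Product at 90.5% available Cl: 2453 / 0.905 = 2710 g.

2.71 kg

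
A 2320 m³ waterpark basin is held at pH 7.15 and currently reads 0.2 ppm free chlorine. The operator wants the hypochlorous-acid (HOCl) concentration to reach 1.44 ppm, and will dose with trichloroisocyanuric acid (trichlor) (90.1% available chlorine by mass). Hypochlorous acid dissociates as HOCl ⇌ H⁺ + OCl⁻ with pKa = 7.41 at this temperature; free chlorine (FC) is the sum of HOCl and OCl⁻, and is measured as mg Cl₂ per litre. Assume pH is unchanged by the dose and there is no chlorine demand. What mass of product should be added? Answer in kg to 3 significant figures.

Volume: 2320 m³ = 2,320,000 L.
[OCl⁻]/[HOCl] = 10^(pH − pKa) = 10^(7.15 − 7.41) = 0.5495; fraction as HOCl = 1/(1 + 0.5495) = 0.6454.
Free chlorine required for 1.44 ppm HOCl: 1.44 / 0.6454 = 2.231 ppm.
FC to add: 2.231 − 0.2 = 2.031 mg/L as Cl₂.
Cl₂ equivalent: 2.031 mg/L × 2,320,000 L = 4713 g.
Product at 90.1% available Cl: 4713 / 0.901 = 5231 g.

5.23 kg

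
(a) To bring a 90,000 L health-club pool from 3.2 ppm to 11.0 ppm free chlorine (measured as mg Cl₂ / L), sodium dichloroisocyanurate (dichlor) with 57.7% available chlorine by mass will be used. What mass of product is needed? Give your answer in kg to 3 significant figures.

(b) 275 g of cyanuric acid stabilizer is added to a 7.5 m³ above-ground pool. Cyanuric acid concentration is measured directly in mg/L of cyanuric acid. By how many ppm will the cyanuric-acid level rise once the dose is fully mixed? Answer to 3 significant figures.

(a) 1.22 kg; (b) 36.7 ppm

(a) Chlorine deficit: 11.0 − 3.2 = 7.8 ppm = 7.8 mg/L as Cl₂.
(a) Cl₂ equivalent needed: 7.8 mg/L × 90,000 L = 702,000 mg = 702 g.
(a) Product at 57.7% available chlorine: 702 / 0.577 = 1217 g.

(b) Volume: 7.5 m³ = 7,500 L.
(b) Rise: 275 g / 7,500 L × 1000 = 36.67 mg/L.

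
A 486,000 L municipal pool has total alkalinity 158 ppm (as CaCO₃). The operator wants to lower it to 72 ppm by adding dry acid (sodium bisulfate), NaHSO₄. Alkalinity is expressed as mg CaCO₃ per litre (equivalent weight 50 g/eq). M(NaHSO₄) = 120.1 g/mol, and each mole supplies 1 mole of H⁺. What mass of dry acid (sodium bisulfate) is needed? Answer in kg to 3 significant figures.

100 kg

Alkalinity to neutralize: (158 − 72) = 86 mg/L as CaCO₃ × 486,000 L = 41,800 g as CaCO₃.
Equivalents of H⁺ required: 41,800 ÷ 50 g/eq = 835.9 eq = 835.9 mol NaHSO₄.
Mass of NaHSO₄: 835.9 × 120.1 = 100,400 g.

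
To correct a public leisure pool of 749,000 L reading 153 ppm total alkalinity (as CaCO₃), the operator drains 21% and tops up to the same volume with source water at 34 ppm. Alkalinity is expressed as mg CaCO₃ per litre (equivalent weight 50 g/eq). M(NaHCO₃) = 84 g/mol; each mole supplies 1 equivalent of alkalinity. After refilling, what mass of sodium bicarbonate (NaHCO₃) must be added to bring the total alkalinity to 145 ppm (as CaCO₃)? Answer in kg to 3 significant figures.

21.4 kg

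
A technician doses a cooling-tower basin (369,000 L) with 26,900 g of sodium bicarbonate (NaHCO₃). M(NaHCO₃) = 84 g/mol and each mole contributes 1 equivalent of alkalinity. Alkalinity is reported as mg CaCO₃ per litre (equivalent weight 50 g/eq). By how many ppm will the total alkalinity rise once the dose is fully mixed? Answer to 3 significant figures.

Moles of NaHCO₃: 26,900 g ÷ 84 g/mol = 320.2 mol → 320.2 eq of alkalinity.
As CaCO₃: 320.2 eq × 50 g/eq = 16,010 g.
Rise: 16,010 g / 369,000 L × 1000 = 43.39 mg/L.

43.4 ppm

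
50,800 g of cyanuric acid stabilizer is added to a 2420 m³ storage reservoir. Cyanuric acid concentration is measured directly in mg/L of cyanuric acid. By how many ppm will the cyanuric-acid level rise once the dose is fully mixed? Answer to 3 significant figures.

Volume: 2420 m³ = 2,420,000 L.
Rise: 50,800 g / 2,420,000 L × 1000 = 20.99 mg/L.

21.0 ppm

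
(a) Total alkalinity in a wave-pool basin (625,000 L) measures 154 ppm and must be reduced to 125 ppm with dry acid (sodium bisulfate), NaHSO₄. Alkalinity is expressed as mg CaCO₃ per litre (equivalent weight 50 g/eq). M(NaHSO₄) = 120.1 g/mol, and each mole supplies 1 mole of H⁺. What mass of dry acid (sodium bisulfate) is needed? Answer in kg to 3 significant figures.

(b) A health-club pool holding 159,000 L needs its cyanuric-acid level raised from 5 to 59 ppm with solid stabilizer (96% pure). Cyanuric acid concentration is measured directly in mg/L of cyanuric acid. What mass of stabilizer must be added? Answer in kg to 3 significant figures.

(a) 43.5 kg; (b) 8.94 kg

(a) Alkalinity to neutralize: (154 − 125) = 29 mg/L as CaCO₃ × 625,000 L = 18,120 g as CaCO₃.
(a) Equivalents of H⁺ required: 18,120 ÷ 50 g/eq = 362.5 eq = 362.5 mol NaHSO₄.
(a) Mass of NaHSO₄: 362.5 × 120.1 = 43,540 g.

(b) CYA to add: (59 − 5) = 54 mg/L × 159,000 L = 8586 g cyanuric acid.
(b) At 96% purity: 8586 / 0.96 = 8944 g product.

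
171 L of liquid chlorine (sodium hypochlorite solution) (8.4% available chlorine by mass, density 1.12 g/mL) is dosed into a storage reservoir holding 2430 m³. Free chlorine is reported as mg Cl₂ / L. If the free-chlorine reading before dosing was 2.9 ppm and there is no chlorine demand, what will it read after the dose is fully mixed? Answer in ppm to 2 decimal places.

9.52 ppm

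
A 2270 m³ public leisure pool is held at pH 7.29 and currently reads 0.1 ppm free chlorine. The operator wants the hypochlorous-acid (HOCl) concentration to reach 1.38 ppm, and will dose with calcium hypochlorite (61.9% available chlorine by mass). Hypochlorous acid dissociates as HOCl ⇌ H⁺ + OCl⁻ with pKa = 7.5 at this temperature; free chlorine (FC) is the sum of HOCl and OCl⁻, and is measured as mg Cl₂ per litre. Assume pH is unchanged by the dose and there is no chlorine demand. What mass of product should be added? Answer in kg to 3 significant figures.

Volume: 2270 m³ = 2,270,000 L.
[OCl⁻]/[HOCl] = 10^(pH − pKa) = 10^(7.29 − 7.5) = 0.6166; fraction as HOCl = 1/(1 + 0.6166) = 0.6186.
Free chlorine required for 1.38 ppm HOCl: 1.38 / 0.6186 = 2.231 ppm.
FC to add: 2.231 − 0.1 = 2.131 mg/L as Cl₂.
Cl₂ equivalent: 2.131 mg/L × 2,270,000 L = 4837 g.
Product at 61.9% available Cl: 4837 / 0.619 = 7814 g.

7.81 kg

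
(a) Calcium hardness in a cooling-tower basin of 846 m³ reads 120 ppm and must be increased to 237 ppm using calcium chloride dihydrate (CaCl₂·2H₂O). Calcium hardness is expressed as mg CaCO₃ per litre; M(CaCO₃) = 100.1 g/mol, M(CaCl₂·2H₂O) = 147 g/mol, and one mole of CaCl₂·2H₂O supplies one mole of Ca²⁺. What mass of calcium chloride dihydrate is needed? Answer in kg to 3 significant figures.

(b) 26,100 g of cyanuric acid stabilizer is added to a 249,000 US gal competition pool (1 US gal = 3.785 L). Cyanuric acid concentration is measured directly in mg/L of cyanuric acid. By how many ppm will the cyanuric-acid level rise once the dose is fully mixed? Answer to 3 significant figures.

(a) Volume: 846 m³ = 846,000 L.
(a) Hardness to add: (237 − 120) = 117 mg/L as CaCO₃ × 846,000 L = 98,980 g as CaCO₃.
(a) Moles of Ca²⁺ (1 mol Ca²⁺ ≡ 1 mol CaCO₃): 98,980 / 100.1 g/mol = 988.8 mol.
(a) Mass of CaCl₂·2H₂O: 988.8 × 147 = 145,400 g.

(b) Volume: 249,000 US gal × 3.785 L/gal = 942,465 L.
(b) Rise: 26,100 g / 942,465 L × 1000 = 27.69 mg/L.

(a) 145 kg; (b) 27.7 ppm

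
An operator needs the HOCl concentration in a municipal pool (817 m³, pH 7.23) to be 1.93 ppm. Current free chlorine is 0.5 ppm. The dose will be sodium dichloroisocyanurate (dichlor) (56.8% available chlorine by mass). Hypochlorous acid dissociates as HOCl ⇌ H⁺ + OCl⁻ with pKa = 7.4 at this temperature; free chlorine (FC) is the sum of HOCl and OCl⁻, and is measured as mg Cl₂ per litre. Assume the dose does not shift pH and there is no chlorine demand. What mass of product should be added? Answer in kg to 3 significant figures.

3.93 kg

Volume: 817 m³ = 817,000 L.
[OCl⁻]/[HOCl] = 10^(pH − pKa) = 10^(7.23 − 7.4) = 0.6761; fraction as HOCl = 1/(1 + 0.6761) = 0.5966.
Free chlorine required for 1.93 ppm HOCl: 1.93 / 0.5966 = 3.235 ppm.
FC to add: 3.235 − 0.5 = 2.735 mg/L as Cl₂.
Cl₂ equivalent: 2.735 mg/L × 817,000 L = 2234 g.
Product at 56.8% available Cl: 2234 / 0.568 = 3934 g.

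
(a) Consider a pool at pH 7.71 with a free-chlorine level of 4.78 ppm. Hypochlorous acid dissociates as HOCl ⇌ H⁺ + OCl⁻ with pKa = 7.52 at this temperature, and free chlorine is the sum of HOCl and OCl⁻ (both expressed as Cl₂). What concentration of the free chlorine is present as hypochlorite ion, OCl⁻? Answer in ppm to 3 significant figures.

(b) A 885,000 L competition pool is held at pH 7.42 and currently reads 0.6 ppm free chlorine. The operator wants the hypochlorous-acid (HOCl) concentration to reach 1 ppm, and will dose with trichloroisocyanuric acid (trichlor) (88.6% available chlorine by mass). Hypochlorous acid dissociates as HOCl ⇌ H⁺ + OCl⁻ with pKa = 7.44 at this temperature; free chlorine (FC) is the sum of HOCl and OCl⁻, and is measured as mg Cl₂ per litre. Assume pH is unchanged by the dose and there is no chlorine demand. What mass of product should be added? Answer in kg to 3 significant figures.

(a) 2.90 ppm; (b) 1.35 kg

(a) [OCl⁻]/[HOCl] = 10^(pH − pKa) = 10^(7.71 − 7.52) = 10^0.19 = 1.549.
(a) Fraction as HOCl = 1 / (1 + 1.549) = 0.3923.
(a) OCl⁻ = (1 − 0.3923) × 4.78 ppm = 2.905 ppm.

(b) [OCl⁻]/[HOCl] = 10^(pH − pKa) = 10^(7.42 − 7.44) = 0.955; fraction as HOCl = 1/(1 + 0.955) = 0.5115.
(b) Free chlorine required for 1 ppm HOCl: 1 / 0.5115 = 1.955 ppm.
(b) FC to add: 1.955 − 0.6 = 1.355 mg/L as Cl₂.
(b) Cl₂ equivalent: 1.355 mg/L × 885,000 L = 1199 g.
(b) Product at 88.6% available Cl: 1199 / 0.886 = 1353 g.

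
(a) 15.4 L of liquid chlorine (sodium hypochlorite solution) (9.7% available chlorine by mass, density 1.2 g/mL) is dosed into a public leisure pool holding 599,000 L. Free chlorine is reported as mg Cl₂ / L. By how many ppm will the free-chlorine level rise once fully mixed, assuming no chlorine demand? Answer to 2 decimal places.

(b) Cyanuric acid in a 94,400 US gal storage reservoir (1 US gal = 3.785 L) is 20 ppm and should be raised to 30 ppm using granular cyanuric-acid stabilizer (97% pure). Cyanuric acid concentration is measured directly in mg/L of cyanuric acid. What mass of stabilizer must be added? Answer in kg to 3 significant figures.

(a) Mass of solution: 15.4 L × 1000 mL/L × 1.2 g/mL = 18,480 g.
(a) Available chlorine delivered: 18,480 g × 0.097 = 1793 g as Cl₂.
(a) Concentration rise: 1793 g / 599,000 L = 2.993 mg/L = 2.99 ppm.

(b) Volume: 94,400 US gal × 3.785 L/gal = 357,304 L.
(b) CYA to add: (30 − 20) = 10 mg/L × 357,304 L = 3573 g cyanuric acid.
(b) At 97% purity: 3573 / 0.97 = 3684 g product.

(a) 2.99 ppm; (b) 3.68 kg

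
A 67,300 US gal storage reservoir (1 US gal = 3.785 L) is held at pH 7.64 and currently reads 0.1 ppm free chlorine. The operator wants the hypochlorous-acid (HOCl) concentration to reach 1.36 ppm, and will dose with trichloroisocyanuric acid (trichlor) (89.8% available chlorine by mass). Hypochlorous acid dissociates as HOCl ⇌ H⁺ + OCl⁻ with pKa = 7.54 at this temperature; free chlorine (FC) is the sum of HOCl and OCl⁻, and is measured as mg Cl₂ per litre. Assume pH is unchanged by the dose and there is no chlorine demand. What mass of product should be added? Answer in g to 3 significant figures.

Volume: 67,300 US gal × 3.785 L/gal = 254,730 L.
[OCl⁻]/[HOCl] = 10^(pH − pKa) = 10^(7.64 − 7.54) = 1.259; fraction as HOCl = 1/(1 + 1.259) = 0.4427.
Free chlorine required for 1.36 ppm HOCl: 1.36 / 0.4427 = 3.072 ppm.
FC to add: 3.072 − 0.1 = 2.972 mg/L as Cl₂.
Cl₂ equivalent: 2.972 mg/L × 254,730 L = 757.1 g.
Product at 89.8% available Cl: 757.1 / 0.898 = 843.1 g.

843 g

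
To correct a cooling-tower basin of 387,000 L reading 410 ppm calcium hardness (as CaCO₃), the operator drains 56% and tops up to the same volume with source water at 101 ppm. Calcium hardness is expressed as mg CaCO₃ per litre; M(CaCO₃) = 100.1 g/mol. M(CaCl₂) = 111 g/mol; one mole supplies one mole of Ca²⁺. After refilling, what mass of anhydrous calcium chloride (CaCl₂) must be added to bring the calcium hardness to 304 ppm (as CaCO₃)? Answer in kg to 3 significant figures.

28.8 kg

After draining 56% and refilling: 410 × 0.44 + 101 × 0.56 = 236.96 ppm.
Deficit to target: 304 − 236.96 = 67.04 mg/L.
As CaCO₃: 67.04 mg/L × 387,000 L = 25,940 g; ÷ 100.1 = 259.2 mol Ca²⁺.
Mass: 259.2 × 111 = 28,770 g.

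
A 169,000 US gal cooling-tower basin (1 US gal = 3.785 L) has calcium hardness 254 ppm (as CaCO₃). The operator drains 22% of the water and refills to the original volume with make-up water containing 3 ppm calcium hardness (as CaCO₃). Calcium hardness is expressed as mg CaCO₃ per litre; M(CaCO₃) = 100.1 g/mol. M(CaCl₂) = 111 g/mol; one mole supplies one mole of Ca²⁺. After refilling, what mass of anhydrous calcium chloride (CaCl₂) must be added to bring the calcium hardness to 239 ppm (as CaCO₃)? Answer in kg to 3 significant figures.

Volume: 169,000 US gal × 3.785 L/gal = 639,665 L.
After draining 22% and refilling: 254 × 0.78 + 3 × 0.22 = 198.78 ppm.
Deficit to target: 239 − 198.78 = 40.22 mg/L.
As CaCO₃: 40.22 mg/L × 639,665 L = 25,730 g; ÷ 100.1 = 257 mol Ca²⁺.
Mass: 257 × 111 = 28,530 g.

28.5 kg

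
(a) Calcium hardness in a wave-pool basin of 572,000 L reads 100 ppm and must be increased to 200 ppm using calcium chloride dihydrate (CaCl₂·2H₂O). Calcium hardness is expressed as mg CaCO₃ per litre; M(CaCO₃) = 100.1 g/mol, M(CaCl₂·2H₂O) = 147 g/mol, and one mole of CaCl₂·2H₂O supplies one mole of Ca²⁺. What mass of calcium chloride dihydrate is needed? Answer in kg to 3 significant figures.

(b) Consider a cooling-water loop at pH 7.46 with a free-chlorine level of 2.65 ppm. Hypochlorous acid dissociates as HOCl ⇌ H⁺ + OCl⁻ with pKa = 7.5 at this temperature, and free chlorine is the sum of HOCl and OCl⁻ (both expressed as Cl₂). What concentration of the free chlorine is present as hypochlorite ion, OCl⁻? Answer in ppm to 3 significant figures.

(a) Hardness to add: (200 − 100) = 100 mg/L as CaCO₃ × 572,000 L = 57,200 g as CaCO₃.
(a) Moles of Ca²⁺ (1 mol Ca²⁺ ≡ 1 mol CaCO₃): 57,200 / 100.1 g/mol = 571.4 mol.
(a) Mass of CaCl₂·2H₂O: 571.4 × 147 = 84,000 g.

(b) [OCl⁻]/[HOCl] = 10^(pH − pKa) = 10^(7.46 − 7.5) = 10^-0.04 = 0.912.
(b) Fraction as HOCl = 1 / (1 + 0.912) = 0.523.
(b) OCl⁻ = (1 − 0.523) × 2.65 ppm = 1.264 ppm.

(a) 84.0 kg; (b) 1.26 ppm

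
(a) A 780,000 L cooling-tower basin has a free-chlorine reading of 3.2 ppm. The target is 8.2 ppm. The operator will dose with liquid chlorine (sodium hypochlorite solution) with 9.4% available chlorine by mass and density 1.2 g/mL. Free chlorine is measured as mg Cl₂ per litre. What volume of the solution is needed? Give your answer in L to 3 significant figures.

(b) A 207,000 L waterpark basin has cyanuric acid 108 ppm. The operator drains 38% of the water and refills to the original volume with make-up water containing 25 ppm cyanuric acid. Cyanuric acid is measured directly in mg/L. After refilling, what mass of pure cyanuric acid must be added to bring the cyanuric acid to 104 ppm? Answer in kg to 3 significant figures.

(a) 34.6 L; (b) 5.70 kg

(a) Chlorine deficit: 8.2 − 3.2 = 5 ppm = 5 mg/L as Cl₂.
(a) Cl₂ equivalent needed: 5 mg/L × 780,000 L = 3,900,000 mg = 3900 g.
(a) Product at 9.4% available chlorine: 3900 / 0.094 = 41,490 g.
(a) Volume at density 1.2 g/mL: 41,490 g ÷ 1.2 g/mL = 34,570 mL.

(b) After draining 38% and refilling: 108 × 0.62 + 25 × 0.38 = 76.46 ppm.
(b) Deficit to target: 104 − 76.46 = 27.54 mg/L.
(b) Mass: 27.54 mg/L × 207,000 L = 5701 g cyanuric acid.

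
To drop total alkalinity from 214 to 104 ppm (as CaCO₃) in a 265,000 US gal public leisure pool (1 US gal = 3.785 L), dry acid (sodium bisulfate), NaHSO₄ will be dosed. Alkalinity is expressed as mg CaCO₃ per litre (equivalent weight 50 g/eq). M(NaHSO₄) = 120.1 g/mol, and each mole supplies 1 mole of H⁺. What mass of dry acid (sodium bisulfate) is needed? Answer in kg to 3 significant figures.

Volume: 265,000 US gal × 3.785 L/gal = 1,003,025 L.
Alkalinity to neutralize: (214 − 104) = 110 mg/L as CaCO₃ × 1,003,025 L = 110,300 g as CaCO₃.
Equivalents of H⁺ required: 110,300 ÷ 50 g/eq = 2207 eq = 2207 mol NaHSO₄.
Mass of NaHSO₄: 2207 × 120.1 = 265,000 g.

265 kg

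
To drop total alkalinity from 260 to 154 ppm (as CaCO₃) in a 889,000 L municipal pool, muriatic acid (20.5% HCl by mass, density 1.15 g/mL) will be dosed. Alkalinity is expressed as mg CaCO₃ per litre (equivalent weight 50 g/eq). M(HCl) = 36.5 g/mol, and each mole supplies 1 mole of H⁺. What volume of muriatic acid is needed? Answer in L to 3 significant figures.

Alkalinity to neutralize: (260 − 154) = 106 mg/L as CaCO₃ × 889,000 L = 94,230 g as CaCO₃.
Equivalents of H⁺ required: 94,230 ÷ 50 g/eq = 1885 eq = 1885 mol HCl.
Mass of HCl: 1885 × 36.5 = 68,790 g.
Mass of 20.5% solution: 68,790 / 0.205 = 335,600 g.
Volume: 335,600 g ÷ 1.15 g/mL = 291,800 mL.

292 L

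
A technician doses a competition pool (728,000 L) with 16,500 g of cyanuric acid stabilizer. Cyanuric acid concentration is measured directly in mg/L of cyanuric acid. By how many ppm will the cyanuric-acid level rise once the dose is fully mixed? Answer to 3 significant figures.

Rise: 16,500 g / 728,000 L × 1000 = 22.66 mg/L.

22.7 ppm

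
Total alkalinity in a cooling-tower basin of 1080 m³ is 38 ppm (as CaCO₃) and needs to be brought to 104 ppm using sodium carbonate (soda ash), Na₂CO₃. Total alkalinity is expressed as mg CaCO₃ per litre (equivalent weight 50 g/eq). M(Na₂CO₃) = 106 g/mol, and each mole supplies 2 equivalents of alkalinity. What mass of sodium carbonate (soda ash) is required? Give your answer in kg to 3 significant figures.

75.6 kg

Volume: 1080 m³ = 1,080,000 L.
Alkalinity to add: (104 − 38) = 66 mg/L as CaCO₃ × 1,080,000 L = 71,280 g as CaCO₃.
Equivalents: 71,280 g ÷ 50 g/eq = 1426 eq.
Each mole of Na₂CO₃ supplies 2 eq, so 1426 / 2 = 712.8 mol.
Mass: 712.8 mol × 106 g/mol = 75,560 g.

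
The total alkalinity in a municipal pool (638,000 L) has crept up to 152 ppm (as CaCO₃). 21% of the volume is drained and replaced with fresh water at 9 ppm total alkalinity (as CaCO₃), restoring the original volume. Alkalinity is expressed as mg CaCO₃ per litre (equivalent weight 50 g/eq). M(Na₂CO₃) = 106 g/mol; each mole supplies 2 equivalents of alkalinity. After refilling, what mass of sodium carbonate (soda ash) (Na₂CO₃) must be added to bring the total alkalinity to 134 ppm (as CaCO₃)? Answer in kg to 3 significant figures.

After draining 21% and refilling: 152 × 0.79 + 9 × 0.21 = 121.97 ppm.
Deficit to target: 134 − 121.97 = 12.03 mg/L.
As CaCO₃: 12.03 mg/L × 638,000 L = 7675 g; ÷ 50 g/eq ÷ 2 = 76.75 mol Na₂CO₃.
Mass: 76.75 × 106 = 8136 g.

8.14 kg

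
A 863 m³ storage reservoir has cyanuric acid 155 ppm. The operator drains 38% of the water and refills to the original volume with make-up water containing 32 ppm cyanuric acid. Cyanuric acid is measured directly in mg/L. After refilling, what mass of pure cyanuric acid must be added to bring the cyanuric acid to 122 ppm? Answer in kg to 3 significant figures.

11.9 kg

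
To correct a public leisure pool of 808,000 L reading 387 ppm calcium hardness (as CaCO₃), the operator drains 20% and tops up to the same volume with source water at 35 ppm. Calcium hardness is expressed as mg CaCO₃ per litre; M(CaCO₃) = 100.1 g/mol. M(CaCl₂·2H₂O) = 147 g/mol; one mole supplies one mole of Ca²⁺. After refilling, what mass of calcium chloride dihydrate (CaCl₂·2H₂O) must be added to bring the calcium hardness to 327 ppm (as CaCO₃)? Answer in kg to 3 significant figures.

After draining 20% and refilling: 387 × 0.80 + 35 × 0.20 = 316.6 ppm.
Deficit to target: 327 − 316.6 = 10.4 mg/L.
As CaCO₃: 10.4 mg/L × 808,000 L = 8403 g; ÷ 100.1 = 83.95 mol Ca²⁺.
Mass: 83.95 × 147 = 12,340 g.

12.3 kg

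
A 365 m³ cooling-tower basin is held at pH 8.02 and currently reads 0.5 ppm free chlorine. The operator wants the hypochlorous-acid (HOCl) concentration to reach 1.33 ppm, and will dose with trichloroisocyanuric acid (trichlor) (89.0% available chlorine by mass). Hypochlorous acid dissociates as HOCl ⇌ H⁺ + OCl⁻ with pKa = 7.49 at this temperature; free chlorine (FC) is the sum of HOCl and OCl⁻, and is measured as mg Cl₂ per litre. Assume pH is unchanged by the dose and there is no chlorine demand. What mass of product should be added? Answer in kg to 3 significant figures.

2.19 kg

Volume: 365 m³ = 365,000 L.
[OCl⁻]/[HOCl] = 10^(pH − pKa) = 10^(8.02 − 7.49) = 3.388; fraction as HOCl = 1/(1 + 3.388) = 0.2279.
Free chlorine required for 1.33 ppm HOCl: 1.33 / 0.2279 = 5.837 ppm.
FC to add: 5.837 − 0.5 = 5.337 mg/L as Cl₂.
Cl₂ equivalent: 5.337 mg/L × 365,000 L = 1948 g.
Product at 89.0% available Cl: 1948 / 0.89 = 2189 g.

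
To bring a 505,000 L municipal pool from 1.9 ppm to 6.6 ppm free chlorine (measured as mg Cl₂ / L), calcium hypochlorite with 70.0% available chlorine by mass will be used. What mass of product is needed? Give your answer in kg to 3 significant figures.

Chlorine deficit: 6.6 − 1.9 = 4.7 ppm = 4.7 mg/L as Cl₂.
Cl₂ equivalent needed: 4.7 mg/L × 505,000 L = 2,374,000 mg = 2374 g.
Product at 70.0% available chlorine: 2374 / 0.7 = 3391 g.

3.39 kg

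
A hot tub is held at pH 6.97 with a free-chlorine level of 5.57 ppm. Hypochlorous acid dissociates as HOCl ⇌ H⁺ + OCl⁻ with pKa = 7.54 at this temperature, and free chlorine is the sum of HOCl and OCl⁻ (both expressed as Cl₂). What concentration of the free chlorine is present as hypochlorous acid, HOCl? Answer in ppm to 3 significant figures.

4.39 ppm

[OCl⁻]/[HOCl] = 10^(pH − pKa) = 10^(6.97 − 7.54) = 10^-0.57 = 0.2692.
Fraction as HOCl = 1 / (1 + 0.2692) = 0.7879.
HOCl = 0.7879 × 5.57 ppm = 4.389 ppm.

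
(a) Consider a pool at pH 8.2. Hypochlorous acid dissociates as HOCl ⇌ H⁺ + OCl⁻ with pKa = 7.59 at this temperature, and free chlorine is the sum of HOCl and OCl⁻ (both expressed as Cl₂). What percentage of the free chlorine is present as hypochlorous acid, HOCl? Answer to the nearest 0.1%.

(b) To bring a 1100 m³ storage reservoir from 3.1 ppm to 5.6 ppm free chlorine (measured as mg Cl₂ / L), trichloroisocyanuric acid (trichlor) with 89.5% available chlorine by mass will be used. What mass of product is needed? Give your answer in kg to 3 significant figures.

(a) [OCl⁻]/[HOCl] = 10^(pH − pKa) = 10^(8.2 − 7.59) = 10^0.61 = 4.074.
(a) Fraction as HOCl = 1 / (1 + 4.074) = 0.1971.

(b) Volume: 1100 m³ = 1,100,000 L.
(b) Chlorine deficit: 5.6 − 3.1 = 2.5 ppm = 2.5 mg/L as Cl₂.
(b) Cl₂ equivalent needed: 2.5 mg/L × 1,100,000 L = 2,750,000 mg = 2750 g.
(b) Product at 89.5% available chlorine: 2750 / 0.895 = 3073 g.

(a) 19.7%; (b) 3.07 kg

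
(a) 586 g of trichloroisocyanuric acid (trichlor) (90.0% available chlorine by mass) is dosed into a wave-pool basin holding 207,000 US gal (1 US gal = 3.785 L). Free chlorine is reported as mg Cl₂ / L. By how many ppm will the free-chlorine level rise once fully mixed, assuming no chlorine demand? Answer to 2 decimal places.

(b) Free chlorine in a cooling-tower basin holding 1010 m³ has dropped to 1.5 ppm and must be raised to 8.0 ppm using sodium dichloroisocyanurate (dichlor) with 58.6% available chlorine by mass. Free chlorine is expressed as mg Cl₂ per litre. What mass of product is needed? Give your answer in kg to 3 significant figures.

(a) 0.67 ppm; (b) 11.2 kg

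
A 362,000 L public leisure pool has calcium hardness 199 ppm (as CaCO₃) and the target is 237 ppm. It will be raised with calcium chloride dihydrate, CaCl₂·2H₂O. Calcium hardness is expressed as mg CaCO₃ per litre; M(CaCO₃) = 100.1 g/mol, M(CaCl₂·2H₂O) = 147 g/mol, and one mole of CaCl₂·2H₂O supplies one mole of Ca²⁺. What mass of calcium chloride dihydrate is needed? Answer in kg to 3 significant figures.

20.2 kg

Hardness to add: (237 − 199) = 38 mg/L as CaCO₃ × 362,000 L = 13,760 g as CaCO₃.
Moles of Ca²⁺ (1 mol Ca²⁺ ≡ 1 mol CaCO₃): 13,760 / 100.1 g/mol = 137.4 mol.
Mass of CaCl₂·2H₂O: 137.4 × 147 = 20,200 g.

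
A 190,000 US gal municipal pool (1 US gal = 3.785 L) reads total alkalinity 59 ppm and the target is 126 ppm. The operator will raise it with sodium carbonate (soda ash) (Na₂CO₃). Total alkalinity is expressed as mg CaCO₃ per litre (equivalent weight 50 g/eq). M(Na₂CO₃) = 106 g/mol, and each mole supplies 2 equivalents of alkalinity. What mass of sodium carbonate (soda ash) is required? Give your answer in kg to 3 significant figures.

51.1 kg

Volume: 190,000 US gal × 3.785 L/gal = 719,150 L.
Alkalinity to add: (126 − 59) = 67 mg/L as CaCO₃ × 719,150 L = 48,180 g as CaCO₃.
Equivalents: 48,180 g ÷ 50 g/eq = 963.7 eq.
Each mole of Na₂CO₃ supplies 2 eq, so 963.7 / 2 = 481.8 mol.
Mass: 481.8 mol × 106 g/mol = 51,070 g.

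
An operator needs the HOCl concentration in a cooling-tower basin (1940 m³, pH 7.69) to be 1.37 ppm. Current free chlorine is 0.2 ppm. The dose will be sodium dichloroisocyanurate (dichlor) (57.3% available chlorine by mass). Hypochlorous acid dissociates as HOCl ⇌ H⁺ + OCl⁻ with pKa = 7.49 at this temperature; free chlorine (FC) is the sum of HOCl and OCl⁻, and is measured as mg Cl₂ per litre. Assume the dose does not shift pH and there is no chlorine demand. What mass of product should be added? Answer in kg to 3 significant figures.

11.3 kg

Volume: 1940 m³ = 1,940,000 L.
[OCl⁻]/[HOCl] = 10^(pH − pKa) = 10^(7.69 − 7.49) = 1.585; fraction as HOCl = 1/(1 + 1.585) = 0.3869.
Free chlorine required for 1.37 ppm HOCl: 1.37 / 0.3869 = 3.541 ppm.
FC to add: 3.541 − 0.2 = 3.341 mg/L as Cl₂.
Cl₂ equivalent: 3.341 mg/L × 1,940,000 L = 6482 g.
Product at 57.3% available Cl: 6482 / 0.573 = 11,310 g.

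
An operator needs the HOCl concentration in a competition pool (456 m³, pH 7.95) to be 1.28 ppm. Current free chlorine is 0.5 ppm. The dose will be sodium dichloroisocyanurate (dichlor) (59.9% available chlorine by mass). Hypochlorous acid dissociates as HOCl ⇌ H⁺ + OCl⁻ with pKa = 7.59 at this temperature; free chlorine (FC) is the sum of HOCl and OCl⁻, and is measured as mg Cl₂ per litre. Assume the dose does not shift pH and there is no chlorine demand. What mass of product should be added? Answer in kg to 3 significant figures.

2.83 kg

Volume: 456 m³ = 456,000 L.
[OCl⁻]/[HOCl] = 10^(pH − pKa) = 10^(7.95 − 7.59) = 2.291; fraction as HOCl = 1/(1 + 2.291) = 0.3039.
Free chlorine required for 1.28 ppm HOCl: 1.28 / 0.3039 = 4.212 ppm.
FC to add: 4.212 − 0.5 = 3.712 mg/L as Cl₂.
Cl₂ equivalent: 3.712 mg/L × 456,000 L = 1693 g.
Product at 59.9% available Cl: 1693 / 0.599 = 2826 g.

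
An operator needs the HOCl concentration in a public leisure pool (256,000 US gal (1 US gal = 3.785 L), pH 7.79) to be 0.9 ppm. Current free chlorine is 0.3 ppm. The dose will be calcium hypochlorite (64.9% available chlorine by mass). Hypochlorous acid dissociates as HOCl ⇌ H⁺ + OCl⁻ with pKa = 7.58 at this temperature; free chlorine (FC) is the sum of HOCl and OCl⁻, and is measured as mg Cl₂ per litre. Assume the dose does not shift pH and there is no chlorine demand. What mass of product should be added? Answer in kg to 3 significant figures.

3.08 kg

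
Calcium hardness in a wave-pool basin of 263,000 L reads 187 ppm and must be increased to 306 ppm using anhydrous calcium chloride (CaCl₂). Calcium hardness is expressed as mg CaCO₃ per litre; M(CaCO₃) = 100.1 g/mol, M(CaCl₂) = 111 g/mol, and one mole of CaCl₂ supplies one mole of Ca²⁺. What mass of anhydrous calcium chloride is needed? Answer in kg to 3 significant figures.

Hardness to add: (306 − 187) = 119 mg/L as CaCO₃ × 263,000 L = 31,300 g as CaCO₃.
Moles of Ca²⁺ (1 mol Ca²⁺ ≡ 1 mol CaCO₃): 31,300 / 100.1 g/mol = 312.7 mol.
Mass of CaCl₂: 312.7 × 111 = 34,700 g.

34.7 kg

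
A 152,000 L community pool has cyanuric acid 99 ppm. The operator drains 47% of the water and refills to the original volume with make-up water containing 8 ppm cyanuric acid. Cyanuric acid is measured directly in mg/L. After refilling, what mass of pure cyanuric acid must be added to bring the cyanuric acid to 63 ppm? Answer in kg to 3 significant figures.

After draining 47% and refilling: 99 × 0.53 + 8 × 0.47 = 56.23 ppm.
Deficit to target: 63 − 56.23 = 6.77 mg/L.
Mass: 6.77 mg/L × 152,000 L = 1029 g cyanuric acid.

1.03 kg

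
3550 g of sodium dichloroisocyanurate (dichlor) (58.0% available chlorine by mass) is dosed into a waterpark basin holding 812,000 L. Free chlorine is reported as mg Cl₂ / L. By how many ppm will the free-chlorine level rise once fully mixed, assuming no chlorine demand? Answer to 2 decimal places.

2.54 ppm

Available chlorine delivered: 3550 g × 0.58 = 2059 g as Cl₂.
Concentration rise: 2059 g / 812,000 L = 2.536 mg/L = 2.54 ppm.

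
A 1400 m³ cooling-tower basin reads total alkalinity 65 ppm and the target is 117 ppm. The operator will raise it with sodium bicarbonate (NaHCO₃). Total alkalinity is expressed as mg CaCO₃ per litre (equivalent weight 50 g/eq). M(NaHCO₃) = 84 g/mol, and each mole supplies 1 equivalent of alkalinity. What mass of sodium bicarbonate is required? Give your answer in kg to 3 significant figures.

122 kg

Volume: 1400 m³ = 1,400,000 L.
Alkalinity to add: (117 − 65) = 52 mg/L as CaCO₃ × 1,400,000 L = 72,800 g as CaCO₃.
Equivalents: 72,800 g ÷ 50 g/eq = 1456 eq.
NaHCO₃ supplies 1 eq per mole → 1456 mol.
Mass: 1456 mol × 84 g/mol = 122,300 g.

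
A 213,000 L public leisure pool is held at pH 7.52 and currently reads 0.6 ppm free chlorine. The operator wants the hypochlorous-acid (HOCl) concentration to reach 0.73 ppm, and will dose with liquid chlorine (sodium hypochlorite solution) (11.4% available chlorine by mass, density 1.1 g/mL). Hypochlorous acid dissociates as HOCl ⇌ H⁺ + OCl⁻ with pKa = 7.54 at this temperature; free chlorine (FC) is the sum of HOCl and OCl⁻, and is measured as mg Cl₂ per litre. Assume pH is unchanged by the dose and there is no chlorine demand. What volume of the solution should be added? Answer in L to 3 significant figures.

1.40 L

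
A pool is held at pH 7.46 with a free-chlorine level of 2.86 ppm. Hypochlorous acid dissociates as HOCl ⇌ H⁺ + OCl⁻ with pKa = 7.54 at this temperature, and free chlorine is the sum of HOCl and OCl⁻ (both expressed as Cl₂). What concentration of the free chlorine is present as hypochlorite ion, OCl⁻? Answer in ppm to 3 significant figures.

[OCl⁻]/[HOCl] = 10^(pH − pKa) = 10^(7.46 − 7.54) = 10^-0.08 = 0.8318.
Fraction as HOCl = 1 / (1 + 0.8318) = 0.5459.
OCl⁻ = (1 − 0.5459) × 2.86 ppm = 1.299 ppm.

1.30 ppm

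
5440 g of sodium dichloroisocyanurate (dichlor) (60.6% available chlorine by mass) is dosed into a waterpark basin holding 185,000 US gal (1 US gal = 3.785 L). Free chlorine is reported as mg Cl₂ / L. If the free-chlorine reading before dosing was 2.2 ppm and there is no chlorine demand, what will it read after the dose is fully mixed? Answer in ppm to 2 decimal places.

Volume: 185,000 US gal × 3.785 L/gal = 700,225 L.
Available chlorine delivered: 5440 g × 0.606 = 3297 g as Cl₂.
Concentration rise: 3297 g / 700,225 L = 4.708 mg/L = 4.71 ppm.
Final FC: 2.2 + 4.71 = 6.91 ppm.

6.91 ppm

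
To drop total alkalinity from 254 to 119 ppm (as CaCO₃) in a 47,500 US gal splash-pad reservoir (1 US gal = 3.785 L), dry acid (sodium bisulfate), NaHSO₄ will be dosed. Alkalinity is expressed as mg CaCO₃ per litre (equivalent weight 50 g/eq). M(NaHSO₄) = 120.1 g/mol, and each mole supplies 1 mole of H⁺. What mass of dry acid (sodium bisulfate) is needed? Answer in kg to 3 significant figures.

Volume: 47,500 US gal × 3.785 L/gal = 179,788 L.
Alkalinity to neutralize: (254 − 119) = 135 mg/L as CaCO₃ × 179,788 L = 24,270 g as CaCO₃.
Equivalents of H⁺ required: 24,270 ÷ 50 g/eq = 485.4 eq = 485.4 mol NaHSO₄.
Mass of NaHSO₄: 485.4 × 120.1 = 58,300 g.

58.3 kg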